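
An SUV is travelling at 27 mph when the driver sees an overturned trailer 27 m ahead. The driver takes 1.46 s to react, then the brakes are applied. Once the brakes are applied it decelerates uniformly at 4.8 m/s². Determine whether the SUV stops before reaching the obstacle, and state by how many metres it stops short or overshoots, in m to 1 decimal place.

No — it overshoots by 5.8 m

27 mph × 0.44704 = 12.0701 m/s.
Reaction distance = 12.0701 × 1.46 = 17.622 m.
Braking distance = v²/(2a) = 145.687 / 9.600 = 15.176 m.
Total stopping distance = 17.622 + 15.176 = 32.798 m, vs 27 m available — it cannot stop in time and overshoots by 32.798 − 27 = 5.798 m.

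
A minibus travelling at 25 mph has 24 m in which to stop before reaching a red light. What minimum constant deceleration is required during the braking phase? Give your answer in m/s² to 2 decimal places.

25 mph × 0.44704 = 11.1760 m/s.
v² = 2a·d ⇒ a = v²/(2d) = 11.1760² / (2 × 24.000) = 124.903 / 48.000 = 2.6021 m/s².

Required deceleration ≈ 2.60 m/s²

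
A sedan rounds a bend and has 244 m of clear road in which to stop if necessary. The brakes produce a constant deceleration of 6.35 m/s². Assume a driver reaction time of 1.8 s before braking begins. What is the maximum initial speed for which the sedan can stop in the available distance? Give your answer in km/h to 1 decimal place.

Maximum speed ≈ 163.4 km/h

Stopping distance: v·t_r + v²/(2a) = 244 with t_r = 1.8 s and a = 6.350 m/s².
So v² + 22.860 v − 3098.80 = 0.
Positive root: v = −a·t_r + √((a·t_r)² + 2a·d) = −11.430 + √(130.645 + 3098.80) = 45.3982 m/s.
45.3982 m/s × 3.6 = 163.434 km/h.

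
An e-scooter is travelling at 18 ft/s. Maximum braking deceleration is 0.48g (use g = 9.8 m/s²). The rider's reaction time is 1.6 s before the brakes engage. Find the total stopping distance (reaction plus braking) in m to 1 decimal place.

18 ft/s × 0.3048 = 5.4864 m/s.
a = 0.48 × 9.8 = 4.704 m/s².
Reaction distance = v·t_r = 5.4864 × 1.6 = 8.778 m.
Braking distance = v²/(2a) = 5.4864² / (2 × 4.704) = 30.101 / 9.408 = 3.200 m.
Total = 8.778 + 3.200 = 11.978 m.

Total stopping distance ≈ 12.0 m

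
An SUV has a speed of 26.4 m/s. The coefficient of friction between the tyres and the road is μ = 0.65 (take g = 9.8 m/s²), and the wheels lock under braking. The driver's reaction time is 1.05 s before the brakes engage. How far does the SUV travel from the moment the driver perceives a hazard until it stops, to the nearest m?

a = μg = 0.65 × 9.8 = 6.370 m/s².
Reaction distance = v·t_r = 26.4000 × 1.05 = 27.720 m.
Braking distance = v²/(2a) = 26.4000² / (2 × 6.370) = 696.960 / 12.740 = 54.706 m.
Total = 27.720 + 54.706 = 82.426 m.

Total stopping distance ≈ 82 m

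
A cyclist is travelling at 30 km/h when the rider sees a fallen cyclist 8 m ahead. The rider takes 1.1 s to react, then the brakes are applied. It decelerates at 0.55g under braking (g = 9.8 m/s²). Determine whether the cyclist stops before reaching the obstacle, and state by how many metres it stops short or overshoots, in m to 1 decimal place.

30 km/h ÷ 3.6 = 8.3333 m/s.
a = 0.55 × 9.8 = 5.390 m/s².
Reaction distance = 8.3333 × 1.1 = 9.167 m.
Braking distance = v²/(2a) = 69.444 / 10.780 = 6.442 m.
Total stopping distance = 9.167 + 6.442 = 15.609 m, vs 8 m available — it cannot stop in time and overshoots by 15.609 − 8 = 7.609 m.

No — it overshoots by 7.6 m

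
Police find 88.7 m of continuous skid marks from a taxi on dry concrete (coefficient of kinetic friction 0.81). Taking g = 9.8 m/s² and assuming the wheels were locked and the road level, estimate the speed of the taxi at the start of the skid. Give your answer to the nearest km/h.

Initial speed ≈ 135 km/h

Deceleration a = μg = 0.81 × 9.8 = 7.938 m/s².
v = √(2a·d) = √(2 × 7.938 × 88.7) = √1408.201 = 37.5260 m/s.
= 37.5260 × 3.6 = 135.094 km/h.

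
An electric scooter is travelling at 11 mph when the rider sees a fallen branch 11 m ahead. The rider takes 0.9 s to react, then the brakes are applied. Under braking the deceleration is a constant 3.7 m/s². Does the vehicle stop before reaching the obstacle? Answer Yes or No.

11 mph × 0.44704 = 4.9174 m/s.
Reaction distance = 4.9174 × 0.9 = 4.426 m.
Braking distance = v²/(2a) = 24.181 / 7.400 = 3.268 m.
Total stopping distance = 4.426 + 3.268 = 7.694 m, vs 11 m available — it stops with 11 − 7.694 = 3.306 m to spare.

Yes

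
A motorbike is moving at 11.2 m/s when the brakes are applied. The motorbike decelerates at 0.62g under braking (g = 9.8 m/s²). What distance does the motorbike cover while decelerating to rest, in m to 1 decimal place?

Braking distance ≈ 10.3 m

a = 0.62 × 9.8 = 6.076 m/s².
Braking distance = v²/(2a) = 11.2000² / (2 × 6.076) = 125.440 / 12.152 = 10.323 m.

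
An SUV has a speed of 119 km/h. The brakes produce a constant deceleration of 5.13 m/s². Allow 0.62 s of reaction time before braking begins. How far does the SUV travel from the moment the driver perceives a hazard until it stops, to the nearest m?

Total stopping distance ≈ 127 m

119 km/h ÷ 3.6 = 33.0556 m/s.
Reaction distance = v·t_r = 33.0556 × 0.62 = 20.494 m.
Braking distance = v²/(2a) = 33.0556² / (2 × 5.130) = 1092.673 / 10.260 = 106.498 m.
Total = 20.494 + 106.498 = 126.992 m.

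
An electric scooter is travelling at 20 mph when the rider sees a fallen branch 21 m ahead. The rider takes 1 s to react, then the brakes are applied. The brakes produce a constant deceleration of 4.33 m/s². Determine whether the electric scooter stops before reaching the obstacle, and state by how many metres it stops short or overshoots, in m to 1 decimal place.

20 mph × 0.44704 = 8.9408 m/s.
Reaction distance = 8.9408 × 1 = 8.941 m.
Braking distance = v²/(2a) = 79.938 / 8.660 = 9.231 m.
Total stopping distance = 8.941 + 9.231 = 18.172 m, vs 21 m available — it stops with 21 − 18.172 = 2.828 m to spare.

Yes — it stops 2.8 m short of the obstacle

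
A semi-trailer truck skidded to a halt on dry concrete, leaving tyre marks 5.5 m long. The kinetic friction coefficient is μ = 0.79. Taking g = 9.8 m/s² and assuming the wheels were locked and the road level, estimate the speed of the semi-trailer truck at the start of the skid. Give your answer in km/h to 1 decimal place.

Initial speed ≈ 33.2 km/h

Deceleration a = μg = 0.79 × 9.8 = 7.742 m/s².
v = √(2a·d) = √(2 × 7.742 × 5.5) = √85.162 = 9.2283 m/s.
= 9.2283 × 3.6 = 33.222 km/h.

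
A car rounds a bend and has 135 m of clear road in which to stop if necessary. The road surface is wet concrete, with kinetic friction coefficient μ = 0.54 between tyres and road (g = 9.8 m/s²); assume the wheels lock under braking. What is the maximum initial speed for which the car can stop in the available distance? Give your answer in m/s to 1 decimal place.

Maximum speed ≈ 37.8 m/s

a = μg = 0.54 × 9.8 = 5.292 m/s².
v²/(2a) = d ⇒ v = √(2 × 5.292 × 135) = √1428.84 = 37.8000 m/s.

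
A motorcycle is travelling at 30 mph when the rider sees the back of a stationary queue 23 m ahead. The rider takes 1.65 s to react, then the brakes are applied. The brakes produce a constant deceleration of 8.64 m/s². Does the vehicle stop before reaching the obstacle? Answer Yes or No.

No

30 mph × 0.44704 = 13.4112 m/s.
Reaction distance = 13.4112 × 1.65 = 22.128 m.
Braking distance = v²/(2a) = 179.860 / 17.280 = 10.409 m.
Total stopping distance = 22.128 + 10.409 = 32.537 m, vs 23 m available — it cannot stop in time and overshoots by 32.537 − 23 = 9.537 m.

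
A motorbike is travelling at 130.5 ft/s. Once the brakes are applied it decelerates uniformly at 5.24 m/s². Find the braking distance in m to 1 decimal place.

Braking distance ≈ 151.0 m

130.5 ft/s × 0.3048 = 39.7764 m/s.
Braking distance = v²/(2a) = 39.7764² / (2 × 5.240) = 1582.162 / 10.480 = 150.970 m.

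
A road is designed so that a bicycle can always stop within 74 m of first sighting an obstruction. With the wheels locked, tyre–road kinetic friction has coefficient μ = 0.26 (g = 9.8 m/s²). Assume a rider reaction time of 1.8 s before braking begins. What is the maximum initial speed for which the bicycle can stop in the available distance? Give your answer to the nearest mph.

Maximum speed ≈ 34 mph

a = μg = 0.26 × 9.8 = 2.548 m/s².
Stopping distance: v·t_r + v²/(2a) = 74 with t_r = 1.8 s and a = 2.548 m/s².
So v² + 9.173 v − 377.10 = 0.
Positive root: v = −a·t_r + √((a·t_r)² + 2a·d) = −4.586 + √(21.031 + 377.10) = 15.3672 m/s.
15.3672 m/s ÷ 0.44704 = 34.375 mph.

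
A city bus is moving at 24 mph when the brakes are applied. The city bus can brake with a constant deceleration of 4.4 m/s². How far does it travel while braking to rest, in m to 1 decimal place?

Braking distance ≈ 13.1 m

24 mph × 0.44704 = 10.7290 m/s.
Braking distance = v²/(2a) = 10.7290² / (2 × 4.400) = 115.111 / 8.800 = 13.081 m.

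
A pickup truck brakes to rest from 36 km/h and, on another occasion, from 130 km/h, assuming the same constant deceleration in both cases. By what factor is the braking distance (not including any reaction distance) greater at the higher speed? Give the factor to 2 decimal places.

Factor ≈ 13.04

Braking distance d = v²/(2a), so with a fixed, d ∝ v².
Factor = (130/36)² = 3.6111² = 13.0400.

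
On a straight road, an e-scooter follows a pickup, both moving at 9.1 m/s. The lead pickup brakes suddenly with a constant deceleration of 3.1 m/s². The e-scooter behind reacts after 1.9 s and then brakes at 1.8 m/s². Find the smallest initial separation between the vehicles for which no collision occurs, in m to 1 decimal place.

Minimum gap ≈ 26.9 m

Leader travels v²/(2a_L) = 82.810 / 6.200 = 13.356 m before stopping.
Follower covers v·t_r = 9.1000 × 1.9 = 17.290 m while reacting, then v²/(2a_F) = 82.810 / 3.600 = 23.003 m while braking, for a total of 17.290 + 23.003 = 40.293 m.
Since a_F ≤ a_L and the follower starts braking later, the follower is never slower than the leader, so the closest approach is when both have stopped.
Minimum gap = 40.293 − 13.356 = 26.937 m.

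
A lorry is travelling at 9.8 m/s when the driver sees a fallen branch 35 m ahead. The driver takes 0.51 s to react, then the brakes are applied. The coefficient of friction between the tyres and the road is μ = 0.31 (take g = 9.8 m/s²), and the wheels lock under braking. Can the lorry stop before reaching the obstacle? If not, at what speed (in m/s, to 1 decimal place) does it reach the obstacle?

Yes — it stops about 14.2 m short of the obstacle, so it never reaches it

a = μg = 0.31 × 9.8 = 3.038 m/s².
Reaction distance = 9.8000 × 0.51 = 4.998 m.
Braking distance = v²/(2a) = 96.040 / 6.076 = 15.806 m.
Total stopping distance = 4.998 + 15.806 = 20.804 m, vs 35 m available — it stops with 35 − 20.804 = 14.196 m to spare.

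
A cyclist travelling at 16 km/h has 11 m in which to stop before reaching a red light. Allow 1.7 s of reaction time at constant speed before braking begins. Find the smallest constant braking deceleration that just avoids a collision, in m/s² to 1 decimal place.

Required deceleration ≈ 2.9 m/s²

16 km/h ÷ 3.6 = 4.4444 m/s.
Distance covered during reaction = 4.4444 × 1.7 = 7.555 m.
Distance available for braking: 11 − 7.555 = 3.445 m.
v² = 2a·d ⇒ a = v²/(2d) = 4.4444² / (2 × 3.445) = 19.753 / 6.890 = 2.8669 m/s².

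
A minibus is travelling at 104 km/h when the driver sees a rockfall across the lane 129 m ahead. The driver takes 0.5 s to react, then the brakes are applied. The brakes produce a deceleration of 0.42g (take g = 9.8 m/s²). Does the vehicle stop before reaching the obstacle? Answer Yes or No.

104 km/h ÷ 3.6 = 28.8889 m/s.
a = 0.42 × 9.8 = 4.116 m/s².
Reaction distance = 28.8889 × 0.5 = 14.444 m.
Braking distance = v²/(2a) = 834.569 / 8.232 = 101.381 m.
Total stopping distance = 14.444 + 101.381 = 115.825 m, vs 129 m available — it stops with 129 − 115.825 = 13.175 m to spare.

Yes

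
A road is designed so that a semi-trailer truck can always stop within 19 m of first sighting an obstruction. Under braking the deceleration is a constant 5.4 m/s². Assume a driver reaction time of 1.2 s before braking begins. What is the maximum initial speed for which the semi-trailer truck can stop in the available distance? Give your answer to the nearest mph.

Stopping distance: v·t_r + v²/(2a) = 19 with t_r = 1.2 s and a = 5.400 m/s².
So v² + 12.960 v − 205.20 = 0.
Positive root: v = −a·t_r + √((a·t_r)² + 2a·d) = −6.480 + √(41.990 + 205.20) = 9.2423 m/s.
9.2423 m/s ÷ 0.44704 = 20.674 mph.

Maximum speed ≈ 21 mph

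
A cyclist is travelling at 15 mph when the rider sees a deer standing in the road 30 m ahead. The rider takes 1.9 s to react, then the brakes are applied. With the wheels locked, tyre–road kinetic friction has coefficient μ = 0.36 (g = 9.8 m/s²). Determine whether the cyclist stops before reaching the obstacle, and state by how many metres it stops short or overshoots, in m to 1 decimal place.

15 mph × 0.44704 = 6.7056 m/s.
a = μg = 0.36 × 9.8 = 3.528 m/s².
Reaction distance = 6.7056 × 1.9 = 12.741 m.
Braking distance = v²/(2a) = 44.965 / 7.056 = 6.373 m.
Total stopping distance = 12.741 + 6.373 = 19.114 m, vs 30 m available — it stops with 30 − 19.114 = 10.886 m to spare.

Yes — it stops 10.9 m short of the obstacle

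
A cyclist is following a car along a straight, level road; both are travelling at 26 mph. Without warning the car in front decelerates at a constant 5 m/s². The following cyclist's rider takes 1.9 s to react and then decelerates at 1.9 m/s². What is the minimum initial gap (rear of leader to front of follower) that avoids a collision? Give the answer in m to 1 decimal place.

26 mph × 0.44704 = 11.6230 m/s.
Leader travels v²/(2a_L) = 135.094 / 10.000 = 13.509 m before stopping.
Follower covers v·t_r = 11.6230 × 1.9 = 22.084 m while reacting, then v²/(2a_F) = 135.094 / 3.800 = 35.551 m while braking, for a total of 22.084 + 35.551 = 57.635 m.
Since a_F ≤ a_L and the follower starts braking later, the follower is never slower than the leader, so the closest approach is when both have stopped.
Minimum gap = 57.635 − 13.509 = 44.126 m.

Minimum gap ≈ 44.1 m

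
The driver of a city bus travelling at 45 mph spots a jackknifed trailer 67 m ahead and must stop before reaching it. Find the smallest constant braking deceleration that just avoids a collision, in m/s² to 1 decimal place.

Required deceleration ≈ 3.0 m/s²

45 mph × 0.44704 = 20.1168 m/s.
v² = 2a·d ⇒ a = v²/(2d) = 20.1168² / (2 × 67.000) = 404.686 / 134.000 = 3.0200 m/s².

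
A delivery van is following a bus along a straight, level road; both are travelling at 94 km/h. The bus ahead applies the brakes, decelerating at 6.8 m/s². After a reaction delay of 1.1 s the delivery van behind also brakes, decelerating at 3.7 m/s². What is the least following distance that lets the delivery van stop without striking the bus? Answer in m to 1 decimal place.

94 km/h ÷ 3.6 = 26.1111 m/s.
Leader travels v²/(2a_L) = 681.790 / 13.600 = 50.132 m before stopping.
Follower covers v·t_r = 26.1111 × 1.1 = 28.722 m while reacting, then v²/(2a_F) = 681.790 / 7.400 = 92.134 m while braking, for a total of 28.722 + 92.134 = 120.856 m.
Since a_F ≤ a_L and the follower starts braking later, the follower is never slower than the leader, so the closest approach is when both have stopped.
Minimum gap = 120.856 − 50.132 = 70.724 m.

Minimum gap ≈ 70.7 m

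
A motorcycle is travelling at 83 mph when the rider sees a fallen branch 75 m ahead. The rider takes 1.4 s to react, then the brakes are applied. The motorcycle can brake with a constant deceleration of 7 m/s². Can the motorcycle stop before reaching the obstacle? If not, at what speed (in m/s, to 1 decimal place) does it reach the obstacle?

83 mph × 0.44704 = 37.1043 m/s.
Reaction distance = 37.1043 × 1.4 = 51.946 m.
Braking distance needed to stop: v²/(2a) = 1376.729 / 14.000 = 98.338 m, so total needed = 51.946 + 98.338 = 150.284 m > 75 m — it cannot stop.
Distance remaining when braking begins: 75 − 51.946 = 23.054 m.
v² = v₀² − 2a·d = 1376.729 − 2 × 7.000 × 23.054 = 1053.973 m²/s².
v = √1053.973 = 32.465 m/s.

No — it strikes the obstacle at 32.5 m/s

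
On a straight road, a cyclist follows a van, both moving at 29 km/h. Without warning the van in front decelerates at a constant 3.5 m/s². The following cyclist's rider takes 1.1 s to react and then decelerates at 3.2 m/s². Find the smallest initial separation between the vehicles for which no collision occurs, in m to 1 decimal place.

29 km/h ÷ 3.6 = 8.0556 m/s.
Leader travels v²/(2a_L) = 64.893 / 7.000 = 9.270 m before stopping.
Follower covers v·t_r = 8.0556 × 1.1 = 8.861 m while reacting, then v²/(2a_F) = 64.893 / 6.400 = 10.140 m while braking, for a total of 8.861 + 10.140 = 19.001 m.
Since a_F ≤ a_L and the follower starts braking later, the follower is never slower than the leader, so the closest approach is when both have stopped.
Minimum gap = 19.001 − 9.270 = 9.731 m.

Minimum gap ≈ 9.7 m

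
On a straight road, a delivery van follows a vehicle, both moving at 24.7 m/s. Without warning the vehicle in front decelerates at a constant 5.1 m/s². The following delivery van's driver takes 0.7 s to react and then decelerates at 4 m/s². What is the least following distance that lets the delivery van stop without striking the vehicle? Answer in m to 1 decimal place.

Minimum gap ≈ 33.7 m

Leader travels v²/(2a_L) = 610.090 / 10.200 = 59.813 m before stopping.
Follower covers v·t_r = 24.7000 × 0.7 = 17.290 m while reacting, then v²/(2a_F) = 610.090 / 8.000 = 76.261 m while braking, for a total of 17.290 + 76.261 = 93.551 m.
Since a_F ≤ a_L and the follower starts braking later, the follower is never slower than the leader, so the closest approach is when both have stopped.
Minimum gap = 93.551 − 59.813 = 33.738 m.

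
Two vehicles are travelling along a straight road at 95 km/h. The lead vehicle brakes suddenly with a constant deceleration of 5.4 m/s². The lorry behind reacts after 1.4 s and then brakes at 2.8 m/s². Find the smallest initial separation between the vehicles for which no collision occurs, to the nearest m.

Minimum gap ≈ 97 m

95 km/h ÷ 3.6 = 26.3889 m/s.
Leader travels v²/(2a_L) = 696.374 / 10.800 = 64.479 m before stopping.
Follower covers v·t_r = 26.3889 × 1.4 = 36.944 m while reacting, then v²/(2a_F) = 696.374 / 5.600 = 124.353 m while braking, for a total of 36.944 + 124.353 = 161.297 m.
Since a_F ≤ a_L and the follower starts braking later, the follower is never slower than the leader, so the closest approach is when both have stopped.
Minimum gap = 161.297 − 64.479 = 96.818 m.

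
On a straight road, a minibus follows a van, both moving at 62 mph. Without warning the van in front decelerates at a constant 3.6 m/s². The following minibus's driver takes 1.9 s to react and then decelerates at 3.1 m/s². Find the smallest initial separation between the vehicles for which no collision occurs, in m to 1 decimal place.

Minimum gap ≈ 69.9 m

62 mph × 0.44704 = 27.7165 m/s.
Leader travels v²/(2a_L) = 768.204 / 7.200 = 106.695 m before stopping.
Follower covers v·t_r = 27.7165 × 1.9 = 52.661 m while reacting, then v²/(2a_F) = 768.204 / 6.200 = 123.904 m while braking, for a total of 52.661 + 123.904 = 176.565 m.
Since a_F ≤ a_L and the follower starts braking later, the follower is never slower than the leader, so the closest approach is when both have stopped.
Minimum gap = 176.565 − 106.695 = 69.870 m.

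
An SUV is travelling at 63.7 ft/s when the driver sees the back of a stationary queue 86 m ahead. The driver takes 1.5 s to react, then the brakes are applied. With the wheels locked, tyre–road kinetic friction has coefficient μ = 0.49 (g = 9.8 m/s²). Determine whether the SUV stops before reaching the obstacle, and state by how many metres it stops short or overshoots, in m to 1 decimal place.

Yes — it stops 17.6 m short of the obstacle

63.7 ft/s × 0.3048 = 19.4158 m/s.
a = μg = 0.49 × 9.8 = 4.802 m/s².
Reaction distance = 19.4158 × 1.5 = 29.124 m.
Braking distance = v²/(2a) = 376.973 / 9.604 = 39.252 m.
Total stopping distance = 29.124 + 39.252 = 68.376 m, vs 86 m available — it stops with 86 − 68.376 = 17.624 m to spare.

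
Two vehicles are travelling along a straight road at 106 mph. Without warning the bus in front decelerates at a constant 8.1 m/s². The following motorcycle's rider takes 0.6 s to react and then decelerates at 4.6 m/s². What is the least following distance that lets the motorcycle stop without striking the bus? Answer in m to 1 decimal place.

Minimum gap ≈ 133.9 m

106 mph × 0.44704 = 47.3862 m/s.
Leader travels v²/(2a_L) = 2245.452 / 16.200 = 138.608 m before stopping.
Follower covers v·t_r = 47.3862 × 0.6 = 28.432 m while reacting, then v²/(2a_F) = 2245.452 / 9.200 = 244.071 m while braking, for a total of 28.432 + 244.071 = 272.503 m.
Since a_F ≤ a_L and the follower starts braking later, the follower is never slower than the leader, so the closest approach is when both have stopped.
Minimum gap = 272.503 − 138.608 = 133.895 m.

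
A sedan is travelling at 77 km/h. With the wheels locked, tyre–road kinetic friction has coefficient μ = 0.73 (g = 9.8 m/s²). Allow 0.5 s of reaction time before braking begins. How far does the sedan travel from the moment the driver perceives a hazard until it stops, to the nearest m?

Total stopping distance ≈ 43 m

77 km/h ÷ 3.6 = 21.3889 m/s.
a = μg = 0.73 × 9.8 = 7.154 m/s².
Reaction distance = v·t_r = 21.3889 × 0.5 = 10.694 m.
Braking distance = v²/(2a) = 21.3889² / (2 × 7.154) = 457.485 / 14.308 = 31.974 m.
Total = 10.694 + 31.974 = 42.668 m.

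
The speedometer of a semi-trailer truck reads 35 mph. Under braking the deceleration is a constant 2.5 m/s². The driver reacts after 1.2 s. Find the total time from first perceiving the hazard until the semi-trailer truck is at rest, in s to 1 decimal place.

35 mph × 0.44704 = 15.6464 m/s.
Braking time = v/a = 15.6464 / 2.500 = 6.259 s.
Total = 1.2 + 6.259 = 7.459 s.

Total time ≈ 7.5 s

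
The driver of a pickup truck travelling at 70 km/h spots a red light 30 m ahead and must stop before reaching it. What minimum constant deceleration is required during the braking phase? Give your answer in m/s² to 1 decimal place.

Required deceleration ≈ 6.3 m/s²

70 km/h ÷ 3.6 = 19.4444 m/s.
v² = 2a·d ⇒ a = v²/(2d) = 19.4444² / (2 × 30.000) = 378.085 / 60.000 = 6.3014 m/s².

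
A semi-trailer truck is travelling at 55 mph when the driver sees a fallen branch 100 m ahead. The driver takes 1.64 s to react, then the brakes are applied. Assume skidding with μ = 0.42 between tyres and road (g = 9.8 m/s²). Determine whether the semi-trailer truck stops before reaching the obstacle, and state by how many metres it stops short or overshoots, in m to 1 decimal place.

55 mph × 0.44704 = 24.5872 m/s.
a = μg = 0.42 × 9.8 = 4.116 m/s².
Reaction distance = 24.5872 × 1.64 = 40.323 m.
Braking distance = v²/(2a) = 604.530 / 8.232 = 73.437 m.
Total stopping distance = 40.323 + 73.437 = 113.760 m, vs 100 m available — it cannot stop in time and overshoots by 113.760 − 100 = 13.760 m.

No — it overshoots by 13.8 m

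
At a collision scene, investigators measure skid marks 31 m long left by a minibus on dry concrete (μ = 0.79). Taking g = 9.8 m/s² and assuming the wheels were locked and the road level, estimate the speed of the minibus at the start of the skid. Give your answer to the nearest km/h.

Initial speed ≈ 79 km/h

Deceleration a = μg = 0.79 × 9.8 = 7.742 m/s².
v = √(2a·d) = √(2 × 7.742 × 31) = √480.004 = 21.9090 m/s.
= 21.9090 × 3.6 = 78.872 km/h.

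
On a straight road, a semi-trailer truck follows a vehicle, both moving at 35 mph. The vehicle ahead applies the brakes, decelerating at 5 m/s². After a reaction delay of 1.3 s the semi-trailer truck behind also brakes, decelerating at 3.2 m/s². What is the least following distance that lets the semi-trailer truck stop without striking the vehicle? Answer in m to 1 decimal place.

Minimum gap ≈ 34.1 m

35 mph × 0.44704 = 15.6464 m/s.
Leader travels v²/(2a_L) = 244.810 / 10.000 = 24.481 m before stopping.
Follower covers v·t_r = 15.6464 × 1.3 = 20.340 m while reacting, then v²/(2a_F) = 244.810 / 6.400 = 38.252 m while braking, for a total of 20.340 + 38.252 = 58.592 m.
Since a_F ≤ a_L and the follower starts braking later, the follower is never slower than the leader, so the closest approach is when both have stopped.
Minimum gap = 58.592 − 24.481 = 34.111 m.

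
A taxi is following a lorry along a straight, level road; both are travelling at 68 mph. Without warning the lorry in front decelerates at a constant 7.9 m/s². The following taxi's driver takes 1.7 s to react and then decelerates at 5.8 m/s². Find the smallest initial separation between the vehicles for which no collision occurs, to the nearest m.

68 mph × 0.44704 = 30.3987 m/s.
Leader travels v²/(2a_L) = 924.081 / 15.800 = 58.486 m before stopping.
Follower covers v·t_r = 30.3987 × 1.7 = 51.678 m while reacting, then v²/(2a_F) = 924.081 / 11.600 = 79.662 m while braking, for a total of 51.678 + 79.662 = 131.340 m.
Since a_F ≤ a_L and the follower starts braking later, the follower is never slower than the leader, so the closest approach is when both have stopped.
Minimum gap = 131.340 − 58.486 = 72.854 m.

Minimum gap ≈ 73 m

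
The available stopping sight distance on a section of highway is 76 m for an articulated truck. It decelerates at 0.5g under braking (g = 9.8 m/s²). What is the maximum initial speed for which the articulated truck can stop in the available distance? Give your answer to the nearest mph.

Maximum speed ≈ 61 mph

a = 0.5 × 9.8 = 4.900 m/s².
v²/(2a) = d ⇒ v = √(2 × 4.900 × 76) = √744.80 = 27.2910 m/s.
27.2910 m/s ÷ 0.44704 = 61.048 mph.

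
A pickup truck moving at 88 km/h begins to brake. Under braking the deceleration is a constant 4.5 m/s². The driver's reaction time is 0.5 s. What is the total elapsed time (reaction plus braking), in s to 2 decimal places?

88 km/h ÷ 3.6 = 24.4444 m/s.
Braking time = v/a = 24.4444 / 4.500 = 5.432 s.
Total = 0.5 + 5.432 = 5.932 s.

Total time ≈ 5.93 s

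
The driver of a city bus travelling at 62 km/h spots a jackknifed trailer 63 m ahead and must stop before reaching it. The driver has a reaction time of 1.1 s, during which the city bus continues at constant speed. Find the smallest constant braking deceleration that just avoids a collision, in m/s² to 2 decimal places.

Required deceleration ≈ 3.37 m/s²

62 km/h ÷ 3.6 = 17.2222 m/s.
Distance covered during reaction = 17.2222 × 1.1 = 18.944 m.
Distance available for braking: 63 − 18.944 = 44.056 m.
v² = 2a·d ⇒ a = v²/(2d) = 17.2222² / (2 × 44.056) = 296.604 / 88.112 = 3.3662 m/s².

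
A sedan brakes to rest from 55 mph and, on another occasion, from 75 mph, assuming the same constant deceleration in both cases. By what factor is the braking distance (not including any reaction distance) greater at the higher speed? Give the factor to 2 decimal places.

Factor ≈ 1.86

Braking distance d = v²/(2a), so with a fixed, d ∝ v².
Factor = (75/55)² = 1.3636² = 1.8594.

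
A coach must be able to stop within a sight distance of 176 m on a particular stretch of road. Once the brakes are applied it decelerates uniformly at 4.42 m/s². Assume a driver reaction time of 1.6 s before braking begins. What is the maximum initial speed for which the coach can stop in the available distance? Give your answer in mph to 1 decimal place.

Stopping distance: v·t_r + v²/(2a) = 176 with t_r = 1.6 s and a = 4.420 m/s².
So v² + 14.144 v − 1555.84 = 0.
Positive root: v = −a·t_r + √((a·t_r)² + 2a·d) = −7.072 + √(50.013 + 1555.84) = 33.0011 m/s.
33.0011 m/s ÷ 0.44704 = 73.821 mph.

Maximum speed ≈ 73.8 mph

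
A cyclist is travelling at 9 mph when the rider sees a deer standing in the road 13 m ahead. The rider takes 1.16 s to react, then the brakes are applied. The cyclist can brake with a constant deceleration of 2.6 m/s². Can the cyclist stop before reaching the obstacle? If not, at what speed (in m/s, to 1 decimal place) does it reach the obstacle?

Yes — it stops about 5.2 m short of the obstacle, so it never reaches it

9 mph × 0.44704 = 4.0234 m/s.
Reaction distance = 4.0234 × 1.16 = 4.667 m.
Braking distance = v²/(2a) = 16.188 / 5.200 = 3.113 m.
Total stopping distance = 4.667 + 3.113 = 7.780 m, vs 13 m available — it stops with 13 − 7.780 = 5.220 m to spare.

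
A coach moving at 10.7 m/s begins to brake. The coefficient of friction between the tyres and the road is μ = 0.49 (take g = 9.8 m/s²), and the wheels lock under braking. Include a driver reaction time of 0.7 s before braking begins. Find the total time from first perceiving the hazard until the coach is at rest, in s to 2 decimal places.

Total time ≈ 2.93 s

a = μg = 0.49 × 9.8 = 4.802 m/s².
Braking time = v/a = 10.7000 / 4.802 = 2.228 s.
Total = 0.7 + 2.228 = 2.928 s.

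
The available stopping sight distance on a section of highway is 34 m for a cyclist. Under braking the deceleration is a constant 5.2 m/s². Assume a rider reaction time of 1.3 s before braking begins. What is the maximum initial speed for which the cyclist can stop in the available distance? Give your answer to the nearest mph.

Stopping distance: v·t_r + v²/(2a) = 34 with t_r = 1.3 s and a = 5.200 m/s².
So v² + 13.520 v − 353.60 = 0.
Positive root: v = −a·t_r + √((a·t_r)² + 2a·d) = −6.760 + √(45.698 + 353.60) = 13.2224 m/s.
13.2224 m/s ÷ 0.44704 = 29.578 mph.

Maximum speed ≈ 30 mph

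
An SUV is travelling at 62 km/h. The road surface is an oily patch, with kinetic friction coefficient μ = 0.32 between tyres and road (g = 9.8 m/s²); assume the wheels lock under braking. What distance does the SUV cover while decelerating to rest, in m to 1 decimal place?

62 km/h ÷ 3.6 = 17.2222 m/s.
a = μg = 0.32 × 9.8 = 3.136 m/s².
Braking distance = v²/(2a) = 17.2222² / (2 × 3.136) = 296.604 / 6.272 = 47.290 m.

Braking distance ≈ 47.3 m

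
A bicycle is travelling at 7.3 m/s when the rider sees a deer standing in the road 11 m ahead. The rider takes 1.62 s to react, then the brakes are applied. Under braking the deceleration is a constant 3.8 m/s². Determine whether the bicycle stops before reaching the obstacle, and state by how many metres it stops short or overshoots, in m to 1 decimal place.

No — it overshoots by 7.8 m

Reaction distance = 7.3000 × 1.62 = 11.826 m.
Braking distance = v²/(2a) = 53.290 / 7.600 = 7.012 m.
Total stopping distance = 11.826 + 7.012 = 18.838 m, vs 11 m available — it cannot stop in time and overshoots by 18.838 − 11 = 7.838 m.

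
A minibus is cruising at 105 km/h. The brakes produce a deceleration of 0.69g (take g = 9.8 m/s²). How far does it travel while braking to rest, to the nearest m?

Braking distance ≈ 63 m

105 km/h ÷ 3.6 = 29.1667 m/s.
a = 0.69 × 9.8 = 6.762 m/s².
Braking distance = v²/(2a) = 29.1667² / (2 × 6.762) = 850.696 / 13.524 = 62.903 m.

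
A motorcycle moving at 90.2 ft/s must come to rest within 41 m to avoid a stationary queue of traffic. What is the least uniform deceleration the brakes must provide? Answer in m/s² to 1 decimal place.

90.2 ft/s × 0.3048 = 27.4930 m/s.
v² = 2a·d ⇒ a = v²/(2d) = 27.4930² / (2 × 41.000) = 755.865 / 82.000 = 9.2179 m/s².

Required deceleration ≈ 9.2 m/s²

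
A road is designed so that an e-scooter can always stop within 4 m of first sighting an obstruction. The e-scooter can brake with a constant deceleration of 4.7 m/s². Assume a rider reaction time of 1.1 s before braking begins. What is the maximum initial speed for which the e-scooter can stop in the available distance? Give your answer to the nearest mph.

Maximum speed ≈ 6 mph

Stopping distance: v·t_r + v²/(2a) = 4 with t_r = 1.1 s and a = 4.700 m/s².
So v² + 10.340 v − 37.60 = 0.
Positive root: v = −a·t_r + √((a·t_r)² + 2a·d) = −5.170 + √(26.729 + 37.60) = 2.8505 m/s.
2.8505 m/s ÷ 0.44704 = 6.376 mph.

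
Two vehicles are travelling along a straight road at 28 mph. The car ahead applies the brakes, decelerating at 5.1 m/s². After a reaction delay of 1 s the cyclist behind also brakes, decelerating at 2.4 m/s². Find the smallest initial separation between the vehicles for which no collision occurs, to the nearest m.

Minimum gap ≈ 30 m

28 mph × 0.44704 = 12.5171 m/s.
Leader travels v²/(2a_L) = 156.678 / 10.200 = 15.361 m before stopping.
Follower covers v·t_r = 12.5171 × 1 = 12.517 m while reacting, then v²/(2a_F) = 156.678 / 4.800 = 32.641 m while braking, for a total of 12.517 + 32.641 = 45.158 m.
Since a_F ≤ a_L and the follower starts braking later, the follower is never slower than the leader, so the closest approach is when both have stopped.
Minimum gap = 45.158 − 15.361 = 29.797 m.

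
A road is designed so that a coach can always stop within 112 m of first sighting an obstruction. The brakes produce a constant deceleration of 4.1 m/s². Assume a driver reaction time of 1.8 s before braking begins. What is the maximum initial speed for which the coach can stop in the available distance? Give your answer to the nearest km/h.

Stopping distance: v·t_r + v²/(2a) = 112 with t_r = 1.8 s and a = 4.100 m/s².
So v² + 14.760 v − 918.40 = 0.
Positive root: v = −a·t_r + √((a·t_r)² + 2a·d) = −7.380 + √(54.464 + 918.40) = 23.8108 m/s.
23.8108 m/s × 3.6 = 85.719 km/h.

Maximum speed ≈ 86 km/h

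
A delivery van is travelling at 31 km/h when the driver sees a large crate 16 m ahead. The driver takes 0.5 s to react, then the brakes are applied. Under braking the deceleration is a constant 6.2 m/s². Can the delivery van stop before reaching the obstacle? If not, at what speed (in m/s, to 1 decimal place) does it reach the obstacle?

Yes — it stops about 5.7 m short of the obstacle, so it never reaches it

31 km/h ÷ 3.6 = 8.6111 m/s.
Reaction distance = 8.6111 × 0.5 = 4.306 m.
Braking distance = v²/(2a) = 74.151 / 12.400 = 5.980 m.
Total stopping distance = 4.306 + 5.980 = 10.286 m, vs 16 m available — it stops with 16 − 10.286 = 5.714 m to spare.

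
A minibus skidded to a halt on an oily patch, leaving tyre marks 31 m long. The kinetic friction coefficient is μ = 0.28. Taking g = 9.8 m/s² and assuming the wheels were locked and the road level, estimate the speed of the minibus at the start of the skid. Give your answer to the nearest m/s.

Deceleration a = μg = 0.28 × 9.8 = 2.744 m/s².
v = √(2a·d) = √(2 × 2.744 × 31) = √170.128 = 13.0433 m/s.

Initial speed ≈ 13 m/s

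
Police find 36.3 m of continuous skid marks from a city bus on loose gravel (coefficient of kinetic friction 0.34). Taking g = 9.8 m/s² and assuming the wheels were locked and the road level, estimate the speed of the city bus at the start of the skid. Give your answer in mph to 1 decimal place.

Deceleration a = μg = 0.34 × 9.8 = 3.332 m/s².
v = √(2a·d) = √(2 × 3.332 × 36.3) = √241.903 = 15.5532 m/s.
= 15.5532 ÷ 0.44704 = 34.792 mph.

Initial speed ≈ 34.8 mph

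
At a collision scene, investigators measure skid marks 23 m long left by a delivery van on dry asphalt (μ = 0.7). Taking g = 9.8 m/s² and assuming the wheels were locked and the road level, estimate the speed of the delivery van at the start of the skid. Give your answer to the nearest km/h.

Deceleration a = μg = 0.7 × 9.8 = 6.860 m/s².
v = √(2a·d) = √(2 × 6.860 × 23) = √315.560 = 17.7640 m/s.
= 17.7640 × 3.6 = 63.950 km/h.

Initial speed ≈ 64 km/h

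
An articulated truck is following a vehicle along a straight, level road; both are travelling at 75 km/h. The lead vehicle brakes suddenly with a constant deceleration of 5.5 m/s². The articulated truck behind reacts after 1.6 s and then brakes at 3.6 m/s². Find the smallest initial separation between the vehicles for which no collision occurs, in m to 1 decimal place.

Minimum gap ≈ 54.2 m

75 km/h ÷ 3.6 = 20.8333 m/s.
Leader travels v²/(2a_L) = 434.026 / 11.000 = 39.457 m before stopping.
Follower covers v·t_r = 20.8333 × 1.6 = 33.333 m while reacting, then v²/(2a_F) = 434.026 / 7.200 = 60.281 m while braking, for a total of 33.333 + 60.281 = 93.614 m.
Since a_F ≤ a_L and the follower starts braking later, the follower is never slower than the leader, so the closest approach is when both have stopped.
Minimum gap = 93.614 − 39.457 = 54.157 m.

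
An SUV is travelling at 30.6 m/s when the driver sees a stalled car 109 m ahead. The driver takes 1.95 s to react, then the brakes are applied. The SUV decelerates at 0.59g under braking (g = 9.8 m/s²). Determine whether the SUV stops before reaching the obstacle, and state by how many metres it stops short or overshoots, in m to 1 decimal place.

No — it overshoots by 31.6 m

a = 0.59 × 9.8 = 5.782 m/s².
Reaction distance = 30.6000 × 1.95 = 59.670 m.
Braking distance = v²/(2a) = 936.360 / 11.564 = 80.972 m.
Total stopping distance = 59.670 + 80.972 = 140.642 m, vs 109 m available — it cannot stop in time and overshoots by 140.642 − 109 = 31.642 m.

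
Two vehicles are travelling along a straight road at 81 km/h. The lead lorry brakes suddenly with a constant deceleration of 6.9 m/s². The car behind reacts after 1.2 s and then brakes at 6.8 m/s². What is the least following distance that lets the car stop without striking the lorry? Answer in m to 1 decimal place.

81 km/h ÷ 3.6 = 22.5000 m/s.
Leader travels v²/(2a_L) = 506.250 / 13.800 = 36.685 m before stopping.
Follower covers v·t_r = 22.5000 × 1.2 = 27.000 m while reacting, then v²/(2a_F) = 506.250 / 13.600 = 37.224 m while braking, for a total of 27.000 + 37.224 = 64.224 m.
Since a_F ≤ a_L and the follower starts braking later, the follower is never slower than the leader, so the closest approach is when both have stopped.
Minimum gap = 64.224 − 36.685 = 27.539 m.

Minimum gap ≈ 27.5 m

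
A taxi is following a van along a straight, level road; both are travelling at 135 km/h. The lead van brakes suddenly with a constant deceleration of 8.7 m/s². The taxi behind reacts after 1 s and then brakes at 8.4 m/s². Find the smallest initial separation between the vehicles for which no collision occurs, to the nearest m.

135 km/h ÷ 3.6 = 37.5000 m/s.
Leader travels v²/(2a_L) = 1406.250 / 17.400 = 80.819 m before stopping.
Follower covers v·t_r = 37.5000 × 1 = 37.500 m while reacting, then v²/(2a_F) = 1406.250 / 16.800 = 83.705 m while braking, for a total of 37.500 + 83.705 = 121.205 m.
Since a_F ≤ a_L and the follower starts braking later, the follower is never slower than the leader, so the closest approach is when both have stopped.
Minimum gap = 121.205 − 80.819 = 40.386 m.

Minimum gap ≈ 40 m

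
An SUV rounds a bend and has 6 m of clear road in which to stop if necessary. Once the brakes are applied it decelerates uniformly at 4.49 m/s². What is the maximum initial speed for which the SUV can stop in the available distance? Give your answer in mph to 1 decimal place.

v²/(2a) = d ⇒ v = √(2 × 4.490 × 6) = √53.88 = 7.3403 m/s.
7.3403 m/s ÷ 0.44704 = 16.420 mph.

Maximum speed ≈ 16.4 mph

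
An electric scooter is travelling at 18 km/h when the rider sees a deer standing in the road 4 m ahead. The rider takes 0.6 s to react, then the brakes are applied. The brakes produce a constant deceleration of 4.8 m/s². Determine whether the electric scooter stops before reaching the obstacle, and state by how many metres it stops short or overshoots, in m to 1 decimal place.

18 km/h ÷ 3.6 = 5.0000 m/s.
Reaction distance = 5.0000 × 0.6 = 3.000 m.
Braking distance = v²/(2a) = 25.000 / 9.600 = 2.604 m.
Total stopping distance = 3.000 + 2.604 = 5.604 m, vs 4 m available — it cannot stop in time and overshoots by 5.604 − 4 = 1.604 m.

No — it overshoots by 1.6 m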